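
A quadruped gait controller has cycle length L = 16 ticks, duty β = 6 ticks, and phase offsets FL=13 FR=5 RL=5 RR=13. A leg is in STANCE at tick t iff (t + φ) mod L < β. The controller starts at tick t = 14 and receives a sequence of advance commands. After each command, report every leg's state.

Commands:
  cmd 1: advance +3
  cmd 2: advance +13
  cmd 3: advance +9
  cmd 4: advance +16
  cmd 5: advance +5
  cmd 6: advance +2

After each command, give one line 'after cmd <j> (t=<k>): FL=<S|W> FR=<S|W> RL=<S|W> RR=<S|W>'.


after cmd 1 (t=17): FL=W FR=W RL=W RR=W
after cmd 2 (t=30): FL=W FR=S RL=S RR=W
after cmd 3 (t=39): FL=S FR=W RL=W RR=S
after cmd 4 (t=55): FL=S FR=W RL=W RR=S
after cmd 5 (t=60): FL=W FR=S RL=S RR=W
after cmd 6 (t=62): FL=W FR=S RL=S RR=W

start t=14: FL=W FR=S RL=S RR=W
cmd 1: advance +3 → t=17, phase=(14,6,6,14) → FL=W FR=W RL=W RR=W
cmd 2: advance +13 → t=30, phase=(11,3,3,11) → FL=W FR=S RL=S RR=W
cmd 3: advance +9 → t=39, phase=(4,12,12,4) → FL=S FR=W RL=W RR=S
cmd 4: advance +16 → t=55, phase=(4,12,12,4) → FL=S FR=W RL=W RR=S
cmd 5: advance +5 → t=60, phase=(9,1,1,9) → FL=W FR=S RL=S RR=W
cmd 6: advance +2 → t=62, phase=(11,3,3,11) → FL=W FR=S RL=S RR=W


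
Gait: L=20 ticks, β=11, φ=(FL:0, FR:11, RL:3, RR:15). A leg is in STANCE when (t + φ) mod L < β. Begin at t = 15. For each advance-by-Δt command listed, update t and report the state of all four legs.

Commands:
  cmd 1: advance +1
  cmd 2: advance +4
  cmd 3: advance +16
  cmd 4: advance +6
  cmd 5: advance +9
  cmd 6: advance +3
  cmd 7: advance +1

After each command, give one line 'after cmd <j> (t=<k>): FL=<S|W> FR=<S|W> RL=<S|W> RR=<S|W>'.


after cmd 1 (t=16): FL=W FR=S RL=W RR=W
after cmd 2 (t=20): FL=S FR=W RL=S RR=W
after cmd 3 (t=36): FL=W FR=S RL=W RR=W
after cmd 4 (t=42): FL=S FR=W RL=S RR=W
after cmd 5 (t=51): FL=W FR=S RL=W RR=S
after cmd 6 (t=54): FL=W FR=S RL=W RR=S
after cmd 7 (t=55): FL=W FR=S RL=W RR=S

start t=15: FL=W FR=S RL=W RR=S
cmd 1: advance +1 → t=16, phase=(16,7,19,11) → FL=W FR=S RL=W RR=W
cmd 2: advance +4 → t=20, phase=(0,11,3,15) → FL=S FR=W RL=S RR=W
cmd 3: advance +16 → t=36, phase=(16,7,19,11) → FL=W FR=S RL=W RR=W
cmd 4: advance +6 → t=42, phase=(2,13,5,17) → FL=S FR=W RL=S RR=W
cmd 5: advance +9 → t=51, phase=(11,2,14,6) → FL=W FR=S RL=W RR=S
cmd 6: advance +3 → t=54, phase=(14,5,17,9) → FL=W FR=S RL=W RR=S
cmd 7: advance +1 → t=55, phase=(15,6,18,10) → FL=W FR=S RL=W RR=S


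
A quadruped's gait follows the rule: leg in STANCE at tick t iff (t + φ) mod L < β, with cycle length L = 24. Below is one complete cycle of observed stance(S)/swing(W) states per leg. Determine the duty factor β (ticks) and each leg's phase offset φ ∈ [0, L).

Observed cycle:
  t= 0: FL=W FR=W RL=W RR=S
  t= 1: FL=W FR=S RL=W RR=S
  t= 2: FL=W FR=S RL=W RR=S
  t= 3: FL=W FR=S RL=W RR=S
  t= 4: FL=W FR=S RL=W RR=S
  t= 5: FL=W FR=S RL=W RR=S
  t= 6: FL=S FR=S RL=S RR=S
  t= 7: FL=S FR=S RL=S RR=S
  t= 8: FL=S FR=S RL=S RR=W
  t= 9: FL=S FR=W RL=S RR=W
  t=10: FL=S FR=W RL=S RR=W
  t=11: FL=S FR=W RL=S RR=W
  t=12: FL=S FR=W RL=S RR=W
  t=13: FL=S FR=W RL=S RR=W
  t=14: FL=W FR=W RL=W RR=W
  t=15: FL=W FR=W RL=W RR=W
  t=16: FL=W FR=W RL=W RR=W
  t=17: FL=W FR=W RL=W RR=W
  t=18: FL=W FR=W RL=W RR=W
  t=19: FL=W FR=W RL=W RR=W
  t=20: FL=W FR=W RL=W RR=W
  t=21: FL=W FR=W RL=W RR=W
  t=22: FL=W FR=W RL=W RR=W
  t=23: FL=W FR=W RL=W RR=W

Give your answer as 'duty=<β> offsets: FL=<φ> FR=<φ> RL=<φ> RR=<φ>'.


duty=8 offsets: FL=18 FR=23 RL=18 RR=0

duty β = stance ticks per leg = 8
FL: stance ticks = 8; W→S at t=6 → φ=18
FR: stance ticks = 8; W→S at t=1 → φ=23
RL: stance ticks = 8; W→S at t=6 → φ=18
RR: stance ticks = 8; W→S at t=0 → φ=0


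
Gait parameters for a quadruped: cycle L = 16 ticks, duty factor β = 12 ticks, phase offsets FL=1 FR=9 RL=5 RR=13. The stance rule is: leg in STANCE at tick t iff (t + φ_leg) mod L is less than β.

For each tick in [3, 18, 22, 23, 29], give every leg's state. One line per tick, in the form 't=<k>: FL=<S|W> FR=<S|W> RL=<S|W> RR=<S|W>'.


t=3: phase=(4,12,8,0) vs β=12 → FL=S FR=W RL=S RR=S
t=18: phase=(3,11,7,15) vs β=12 → FL=S FR=S RL=S RR=W
t=22: phase=(7,15,11,3) vs β=12 → FL=S FR=W RL=S RR=S
t=23: phase=(8,0,12,4) vs β=12 → FL=S FR=S RL=W RR=S
t=29: phase=(14,6,2,10) vs β=12 → FL=W FR=S RL=S RR=S

t=3: FL=S FR=W RL=S RR=S
t=18: FL=S FR=S RL=S RR=W
t=22: FL=S FR=W RL=S RR=S
t=23: FL=S FR=S RL=W RR=S
t=29: FL=W FR=S RL=S RR=S


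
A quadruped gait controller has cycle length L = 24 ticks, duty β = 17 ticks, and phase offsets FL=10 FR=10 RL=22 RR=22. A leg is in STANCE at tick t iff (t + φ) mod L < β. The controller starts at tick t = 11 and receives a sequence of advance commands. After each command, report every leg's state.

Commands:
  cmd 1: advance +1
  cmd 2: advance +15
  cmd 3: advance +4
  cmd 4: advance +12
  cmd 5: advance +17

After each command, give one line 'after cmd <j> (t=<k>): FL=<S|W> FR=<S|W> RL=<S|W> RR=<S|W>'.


after cmd 1 (t=12): FL=W FR=W RL=S RR=S
after cmd 2 (t=27): FL=S FR=S RL=S RR=S
after cmd 3 (t=31): FL=W FR=W RL=S RR=S
after cmd 4 (t=43): FL=S FR=S RL=W RR=W
after cmd 5 (t=60): FL=W FR=W RL=S RR=S

start t=11: FL=W FR=W RL=S RR=S
cmd 1: advance +1 → t=12, phase=(22,22,10,10) → FL=W FR=W RL=S RR=S
cmd 2: advance +15 → t=27, phase=(13,13,1,1) → FL=S FR=S RL=S RR=S
cmd 3: advance +4 → t=31, phase=(17,17,5,5) → FL=W FR=W RL=S RR=S
cmd 4: advance +12 → t=43, phase=(5,5,17,17) → FL=S FR=S RL=W RR=W
cmd 5: advance +17 → t=60, phase=(22,22,10,10) → FL=W FR=W RL=S RR=S


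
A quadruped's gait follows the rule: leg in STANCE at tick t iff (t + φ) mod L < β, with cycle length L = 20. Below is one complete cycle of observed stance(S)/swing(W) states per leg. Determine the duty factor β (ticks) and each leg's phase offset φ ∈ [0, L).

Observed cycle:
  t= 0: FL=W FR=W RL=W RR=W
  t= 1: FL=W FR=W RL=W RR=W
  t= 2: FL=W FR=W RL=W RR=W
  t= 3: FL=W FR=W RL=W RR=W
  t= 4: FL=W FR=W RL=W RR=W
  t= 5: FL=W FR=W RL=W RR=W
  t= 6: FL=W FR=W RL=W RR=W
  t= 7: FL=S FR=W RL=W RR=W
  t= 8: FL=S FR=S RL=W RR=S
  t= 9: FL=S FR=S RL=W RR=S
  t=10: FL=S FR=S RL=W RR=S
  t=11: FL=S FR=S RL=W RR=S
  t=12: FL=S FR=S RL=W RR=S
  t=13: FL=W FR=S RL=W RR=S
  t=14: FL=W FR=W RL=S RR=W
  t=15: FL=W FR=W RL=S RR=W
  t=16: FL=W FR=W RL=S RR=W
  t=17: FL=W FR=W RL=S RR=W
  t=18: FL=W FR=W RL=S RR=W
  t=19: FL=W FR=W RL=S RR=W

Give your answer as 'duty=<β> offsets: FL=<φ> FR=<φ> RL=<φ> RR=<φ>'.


duty β = stance ticks per leg = 6
FL: stance ticks = 6; W→S at t=7 → φ=13
FR: stance ticks = 6; W→S at t=8 → φ=12
RL: stance ticks = 6; W→S at t=14 → φ=6
RR: stance ticks = 6; W→S at t=8 → φ=12

duty=6 offsets: FL=13 FR=12 RL=6 RR=12


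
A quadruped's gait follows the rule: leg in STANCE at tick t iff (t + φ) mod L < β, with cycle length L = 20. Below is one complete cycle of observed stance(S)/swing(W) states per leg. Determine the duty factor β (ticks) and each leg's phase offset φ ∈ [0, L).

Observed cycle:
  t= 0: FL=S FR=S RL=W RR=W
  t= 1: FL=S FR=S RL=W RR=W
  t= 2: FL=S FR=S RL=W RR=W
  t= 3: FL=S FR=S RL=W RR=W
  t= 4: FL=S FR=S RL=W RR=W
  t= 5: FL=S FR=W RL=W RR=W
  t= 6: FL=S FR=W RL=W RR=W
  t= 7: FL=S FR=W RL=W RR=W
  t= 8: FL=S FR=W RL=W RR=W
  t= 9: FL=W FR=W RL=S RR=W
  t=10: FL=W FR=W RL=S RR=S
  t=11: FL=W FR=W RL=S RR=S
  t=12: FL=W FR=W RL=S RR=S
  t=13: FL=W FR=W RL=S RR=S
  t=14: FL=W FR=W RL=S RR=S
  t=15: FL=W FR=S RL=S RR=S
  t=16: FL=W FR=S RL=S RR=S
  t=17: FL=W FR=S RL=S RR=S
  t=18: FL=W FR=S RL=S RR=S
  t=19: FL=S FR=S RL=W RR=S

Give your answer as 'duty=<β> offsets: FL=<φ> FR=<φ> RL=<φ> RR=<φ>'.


duty β = stance ticks per leg = 10
FL: stance ticks = 10; W→S at t=19 → φ=1
FR: stance ticks = 10; W→S at t=15 → φ=5
RL: stance ticks = 10; W→S at t=9 → φ=11
RR: stance ticks = 10; W→S at t=10 → φ=10

duty=10 offsets: FL=1 FR=5 RL=11 RR=10


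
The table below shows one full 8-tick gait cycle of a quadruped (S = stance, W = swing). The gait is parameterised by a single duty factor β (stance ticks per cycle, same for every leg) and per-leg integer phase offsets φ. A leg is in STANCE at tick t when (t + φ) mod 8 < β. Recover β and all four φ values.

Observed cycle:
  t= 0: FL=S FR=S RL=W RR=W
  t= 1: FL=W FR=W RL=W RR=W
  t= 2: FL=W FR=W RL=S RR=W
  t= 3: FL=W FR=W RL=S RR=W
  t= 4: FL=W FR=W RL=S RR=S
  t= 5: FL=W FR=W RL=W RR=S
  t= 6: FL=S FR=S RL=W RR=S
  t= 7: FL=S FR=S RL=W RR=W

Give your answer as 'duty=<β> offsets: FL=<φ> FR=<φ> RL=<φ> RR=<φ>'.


duty β = stance ticks per leg = 3
FL: stance ticks = 3; W→S at t=6 → φ=2
FR: stance ticks = 3; W→S at t=6 → φ=2
RL: stance ticks = 3; W→S at t=2 → φ=6
RR: stance ticks = 3; W→S at t=4 → φ=4

duty=3 offsets: FL=2 FR=2 RL=6 RR=4


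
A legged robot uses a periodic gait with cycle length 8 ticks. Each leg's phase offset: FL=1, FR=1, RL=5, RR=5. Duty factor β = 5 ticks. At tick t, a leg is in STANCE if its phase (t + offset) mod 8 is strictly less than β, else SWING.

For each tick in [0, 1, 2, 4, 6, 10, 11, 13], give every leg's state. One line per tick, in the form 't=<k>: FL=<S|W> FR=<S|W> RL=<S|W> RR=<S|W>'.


t=0: phase=(1,1,5,5) vs β=5 → FL=S FR=S RL=W RR=W
t=1: phase=(2,2,6,6) vs β=5 → FL=S FR=S RL=W RR=W
t=2: phase=(3,3,7,7) vs β=5 → FL=S FR=S RL=W RR=W
t=4: phase=(5,5,1,1) vs β=5 → FL=W FR=W RL=S RR=S
t=6: phase=(7,7,3,3) vs β=5 → FL=W FR=W RL=S RR=S
t=10: phase=(3,3,7,7) vs β=5 → FL=S FR=S RL=W RR=W
t=11: phase=(4,4,0,0) vs β=5 → FL=S FR=S RL=S RR=S
t=13: phase=(6,6,2,2) vs β=5 → FL=W FR=W RL=S RR=S

t=0: FL=S FR=S RL=W RR=W
t=1: FL=S FR=S RL=W RR=W
t=2: FL=S FR=S RL=W RR=W
t=4: FL=W FR=W RL=S RR=S
t=6: FL=W FR=W RL=S RR=S
t=10: FL=S FR=S RL=W RR=W
t=11: FL=S FR=S RL=S RR=S
t=13: FL=W FR=W RL=S RR=S


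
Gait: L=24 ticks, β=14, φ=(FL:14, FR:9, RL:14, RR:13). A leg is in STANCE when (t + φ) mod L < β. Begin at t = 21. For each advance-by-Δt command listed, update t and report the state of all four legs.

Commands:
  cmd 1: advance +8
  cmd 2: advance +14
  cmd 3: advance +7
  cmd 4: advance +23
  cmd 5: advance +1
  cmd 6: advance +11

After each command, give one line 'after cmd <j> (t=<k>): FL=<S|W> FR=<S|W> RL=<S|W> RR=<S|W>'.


after cmd 1 (t=29): FL=W FR=W RL=W RR=W
after cmd 2 (t=43): FL=S FR=S RL=S RR=S
after cmd 3 (t=50): FL=W FR=S RL=W RR=W
after cmd 4 (t=73): FL=W FR=S RL=W RR=W
after cmd 5 (t=74): FL=W FR=S RL=W RR=W
after cmd 6 (t=85): FL=S FR=W RL=S RR=S

start t=21: FL=S FR=S RL=S RR=S
cmd 1: advance +8 → t=29, phase=(19,14,19,18) → FL=W FR=W RL=W RR=W
cmd 2: advance +14 → t=43, phase=(9,4,9,8) → FL=S FR=S RL=S RR=S
cmd 3: advance +7 → t=50, phase=(16,11,16,15) → FL=W FR=S RL=W RR=W
cmd 4: advance +23 → t=73, phase=(15,10,15,14) → FL=W FR=S RL=W RR=W
cmd 5: advance +1 → t=74, phase=(16,11,16,15) → FL=W FR=S RL=W RR=W
cmd 6: advance +11 → t=85, phase=(3,22,3,2) → FL=S FR=W RL=S RR=S


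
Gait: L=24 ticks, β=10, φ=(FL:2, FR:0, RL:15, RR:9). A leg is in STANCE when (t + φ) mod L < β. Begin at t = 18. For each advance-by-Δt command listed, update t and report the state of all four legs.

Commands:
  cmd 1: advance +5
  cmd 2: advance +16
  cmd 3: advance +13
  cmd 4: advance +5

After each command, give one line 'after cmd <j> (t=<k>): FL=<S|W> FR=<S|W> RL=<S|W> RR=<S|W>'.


start t=18: FL=W FR=W RL=S RR=S
cmd 1: advance +5 → t=23, phase=(1,23,14,8) → FL=S FR=W RL=W RR=S
cmd 2: advance +16 → t=39, phase=(17,15,6,0) → FL=W FR=W RL=S RR=S
cmd 3: advance +13 → t=52, phase=(6,4,19,13) → FL=S FR=S RL=W RR=W
cmd 4: advance +5 → t=57, phase=(11,9,0,18) → FL=W FR=S RL=S RR=W

after cmd 1 (t=23): FL=S FR=W RL=W RR=S
after cmd 2 (t=39): FL=W FR=W RL=S RR=S
after cmd 3 (t=52): FL=S FR=S RL=W RR=W
after cmd 4 (t=57): FL=W FR=S RL=S RR=W


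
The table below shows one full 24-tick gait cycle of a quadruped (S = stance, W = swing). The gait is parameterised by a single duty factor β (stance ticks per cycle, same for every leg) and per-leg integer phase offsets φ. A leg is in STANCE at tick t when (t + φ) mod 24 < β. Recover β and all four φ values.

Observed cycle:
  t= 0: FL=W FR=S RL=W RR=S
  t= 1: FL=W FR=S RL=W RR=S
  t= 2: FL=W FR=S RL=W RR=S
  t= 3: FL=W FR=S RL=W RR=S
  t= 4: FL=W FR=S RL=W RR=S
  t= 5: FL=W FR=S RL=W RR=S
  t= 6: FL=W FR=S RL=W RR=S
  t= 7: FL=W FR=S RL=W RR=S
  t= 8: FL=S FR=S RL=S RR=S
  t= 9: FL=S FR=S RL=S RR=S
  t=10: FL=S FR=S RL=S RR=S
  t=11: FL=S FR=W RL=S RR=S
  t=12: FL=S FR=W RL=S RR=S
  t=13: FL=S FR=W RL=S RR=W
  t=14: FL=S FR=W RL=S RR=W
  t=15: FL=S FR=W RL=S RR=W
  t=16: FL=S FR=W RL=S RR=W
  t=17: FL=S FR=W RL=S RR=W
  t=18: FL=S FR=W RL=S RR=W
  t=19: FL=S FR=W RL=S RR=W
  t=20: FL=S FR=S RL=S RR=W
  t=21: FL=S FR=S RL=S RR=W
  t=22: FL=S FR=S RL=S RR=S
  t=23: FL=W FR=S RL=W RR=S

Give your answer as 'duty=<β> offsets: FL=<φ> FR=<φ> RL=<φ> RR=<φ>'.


duty β = stance ticks per leg = 15
FL: stance ticks = 15; W→S at t=8 → φ=16
FR: stance ticks = 15; W→S at t=20 → φ=4
RL: stance ticks = 15; W→S at t=8 → φ=16
RR: stance ticks = 15; W→S at t=22 → φ=2

duty=15 offsets: FL=16 FR=4 RL=16 RR=2


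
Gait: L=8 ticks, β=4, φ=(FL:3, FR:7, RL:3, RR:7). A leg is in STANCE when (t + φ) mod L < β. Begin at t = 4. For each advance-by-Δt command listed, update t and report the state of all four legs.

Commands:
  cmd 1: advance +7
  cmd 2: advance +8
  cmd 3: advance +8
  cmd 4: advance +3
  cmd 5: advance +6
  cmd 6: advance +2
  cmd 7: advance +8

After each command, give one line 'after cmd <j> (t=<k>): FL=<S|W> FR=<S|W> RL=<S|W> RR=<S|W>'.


start t=4: FL=W FR=S RL=W RR=S
cmd 1: advance +7 → t=11, phase=(6,2,6,2) → FL=W FR=S RL=W RR=S
cmd 2: advance +8 → t=19, phase=(6,2,6,2) → FL=W FR=S RL=W RR=S
cmd 3: advance +8 → t=27, phase=(6,2,6,2) → FL=W FR=S RL=W RR=S
cmd 4: advance +3 → t=30, phase=(1,5,1,5) → FL=S FR=W RL=S RR=W
cmd 5: advance +6 → t=36, phase=(7,3,7,3) → FL=W FR=S RL=W RR=S
cmd 6: advance +2 → t=38, phase=(1,5,1,5) → FL=S FR=W RL=S RR=W
cmd 7: advance +8 → t=46, phase=(1,5,1,5) → FL=S FR=W RL=S RR=W

after cmd 1 (t=11): FL=W FR=S RL=W RR=S
after cmd 2 (t=19): FL=W FR=S RL=W RR=S
after cmd 3 (t=27): FL=W FR=S RL=W RR=S
after cmd 4 (t=30): FL=S FR=W RL=S RR=W
after cmd 5 (t=36): FL=W FR=S RL=W RR=S
after cmd 6 (t=38): FL=S FR=W RL=S RR=W
after cmd 7 (t=46): FL=S FR=W RL=S RR=W


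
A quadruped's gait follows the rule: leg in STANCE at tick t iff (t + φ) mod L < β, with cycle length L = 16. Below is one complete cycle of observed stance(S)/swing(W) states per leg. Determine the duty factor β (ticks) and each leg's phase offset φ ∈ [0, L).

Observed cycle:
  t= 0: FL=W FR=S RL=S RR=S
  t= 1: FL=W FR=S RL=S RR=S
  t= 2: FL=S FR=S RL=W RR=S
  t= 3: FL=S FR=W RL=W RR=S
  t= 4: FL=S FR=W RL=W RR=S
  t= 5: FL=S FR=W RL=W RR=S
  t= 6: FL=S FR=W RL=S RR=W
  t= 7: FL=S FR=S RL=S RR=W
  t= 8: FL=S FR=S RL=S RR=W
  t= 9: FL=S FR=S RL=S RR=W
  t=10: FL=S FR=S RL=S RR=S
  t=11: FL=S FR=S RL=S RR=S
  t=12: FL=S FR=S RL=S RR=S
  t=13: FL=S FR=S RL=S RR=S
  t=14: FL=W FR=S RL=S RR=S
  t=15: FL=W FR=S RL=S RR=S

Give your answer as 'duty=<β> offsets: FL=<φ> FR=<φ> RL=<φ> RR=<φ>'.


duty=12 offsets: FL=14 FR=9 RL=10 RR=6

duty β = stance ticks per leg = 12
FL: stance ticks = 12; W→S at t=2 → φ=14
FR: stance ticks = 12; W→S at t=7 → φ=9
RL: stance ticks = 12; W→S at t=6 → φ=10
RR: stance ticks = 12; W→S at t=10 → φ=6


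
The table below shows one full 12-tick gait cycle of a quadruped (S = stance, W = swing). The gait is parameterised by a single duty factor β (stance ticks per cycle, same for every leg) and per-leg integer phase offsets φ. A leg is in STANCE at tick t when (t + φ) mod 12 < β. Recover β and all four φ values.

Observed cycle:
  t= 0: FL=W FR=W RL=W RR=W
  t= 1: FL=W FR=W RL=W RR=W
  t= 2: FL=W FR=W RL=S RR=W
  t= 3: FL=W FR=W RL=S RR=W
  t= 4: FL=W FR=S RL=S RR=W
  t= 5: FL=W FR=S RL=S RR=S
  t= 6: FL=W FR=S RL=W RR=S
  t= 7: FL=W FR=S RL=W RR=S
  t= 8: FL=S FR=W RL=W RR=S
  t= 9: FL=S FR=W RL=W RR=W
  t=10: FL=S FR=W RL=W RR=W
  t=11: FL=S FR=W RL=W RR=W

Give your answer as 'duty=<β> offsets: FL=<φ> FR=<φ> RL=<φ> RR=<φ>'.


duty=4 offsets: FL=4 FR=8 RL=10 RR=7

duty β = stance ticks per leg = 4
FL: stance ticks = 4; W→S at t=8 → φ=4
FR: stance ticks = 4; W→S at t=4 → φ=8
RL: stance ticks = 4; W→S at t=2 → φ=10
RR: stance ticks = 4; W→S at t=5 → φ=7


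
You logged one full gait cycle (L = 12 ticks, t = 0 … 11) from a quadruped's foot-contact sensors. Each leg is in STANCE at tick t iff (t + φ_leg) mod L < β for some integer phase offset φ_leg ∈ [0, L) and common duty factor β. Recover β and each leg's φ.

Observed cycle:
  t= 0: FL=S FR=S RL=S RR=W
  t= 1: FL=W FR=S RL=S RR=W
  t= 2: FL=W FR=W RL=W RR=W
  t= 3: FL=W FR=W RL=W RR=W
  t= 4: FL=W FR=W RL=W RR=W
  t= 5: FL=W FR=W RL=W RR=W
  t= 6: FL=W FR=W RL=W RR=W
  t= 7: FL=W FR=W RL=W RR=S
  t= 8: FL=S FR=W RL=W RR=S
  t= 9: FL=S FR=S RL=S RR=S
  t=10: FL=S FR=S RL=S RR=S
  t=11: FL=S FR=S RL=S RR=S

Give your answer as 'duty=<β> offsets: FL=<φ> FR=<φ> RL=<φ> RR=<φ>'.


duty β = stance ticks per leg = 5
FL: stance ticks = 5; W→S at t=8 → φ=4
FR: stance ticks = 5; W→S at t=9 → φ=3
RL: stance ticks = 5; W→S at t=9 → φ=3
RR: stance ticks = 5; W→S at t=7 → φ=5

duty=5 offsets: FL=4 FR=3 RL=3 RR=5


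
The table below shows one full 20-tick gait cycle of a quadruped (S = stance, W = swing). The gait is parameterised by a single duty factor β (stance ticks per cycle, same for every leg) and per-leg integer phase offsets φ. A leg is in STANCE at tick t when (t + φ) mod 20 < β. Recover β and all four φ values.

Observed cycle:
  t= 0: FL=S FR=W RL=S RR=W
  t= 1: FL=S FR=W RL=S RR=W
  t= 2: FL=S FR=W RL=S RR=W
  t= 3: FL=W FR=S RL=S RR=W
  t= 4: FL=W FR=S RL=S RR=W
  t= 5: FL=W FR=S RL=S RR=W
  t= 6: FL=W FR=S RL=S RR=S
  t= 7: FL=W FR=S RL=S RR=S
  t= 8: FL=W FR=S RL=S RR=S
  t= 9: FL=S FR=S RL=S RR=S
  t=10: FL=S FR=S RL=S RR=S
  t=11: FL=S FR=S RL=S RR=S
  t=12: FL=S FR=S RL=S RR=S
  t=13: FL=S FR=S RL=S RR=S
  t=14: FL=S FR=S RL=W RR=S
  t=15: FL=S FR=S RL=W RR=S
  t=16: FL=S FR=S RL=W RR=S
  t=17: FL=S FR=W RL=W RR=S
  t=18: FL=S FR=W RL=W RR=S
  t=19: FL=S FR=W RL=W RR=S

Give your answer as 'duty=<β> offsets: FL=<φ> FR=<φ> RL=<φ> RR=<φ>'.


duty β = stance ticks per leg = 14
FL: stance ticks = 14; W→S at t=9 → φ=11
FR: stance ticks = 14; W→S at t=3 → φ=17
RL: stance ticks = 14; W→S at t=0 → φ=0
RR: stance ticks = 14; W→S at t=6 → φ=14

duty=14 offsets: FL=11 FR=17 RL=0 RR=14


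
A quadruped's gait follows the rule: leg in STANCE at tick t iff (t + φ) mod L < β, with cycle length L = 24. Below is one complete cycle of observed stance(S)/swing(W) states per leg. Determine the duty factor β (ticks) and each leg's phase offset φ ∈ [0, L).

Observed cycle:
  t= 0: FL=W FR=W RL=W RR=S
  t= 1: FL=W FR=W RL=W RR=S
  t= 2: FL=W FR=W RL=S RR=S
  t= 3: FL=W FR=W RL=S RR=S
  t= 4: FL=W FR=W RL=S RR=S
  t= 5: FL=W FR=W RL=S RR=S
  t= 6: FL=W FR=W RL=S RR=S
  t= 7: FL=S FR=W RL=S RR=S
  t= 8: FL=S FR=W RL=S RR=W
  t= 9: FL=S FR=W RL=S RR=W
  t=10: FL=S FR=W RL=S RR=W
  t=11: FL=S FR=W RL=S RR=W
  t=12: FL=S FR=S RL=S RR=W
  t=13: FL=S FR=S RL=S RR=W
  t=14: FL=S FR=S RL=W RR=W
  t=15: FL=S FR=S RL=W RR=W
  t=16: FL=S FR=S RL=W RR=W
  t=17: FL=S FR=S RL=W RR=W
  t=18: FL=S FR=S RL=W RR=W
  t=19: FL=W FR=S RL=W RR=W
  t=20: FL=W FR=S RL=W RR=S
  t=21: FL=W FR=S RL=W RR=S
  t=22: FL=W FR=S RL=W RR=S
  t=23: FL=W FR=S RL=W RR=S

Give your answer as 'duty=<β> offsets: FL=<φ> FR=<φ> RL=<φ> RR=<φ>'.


duty β = stance ticks per leg = 12
FL: stance ticks = 12; W→S at t=7 → φ=17
FR: stance ticks = 12; W→S at t=12 → φ=12
RL: stance ticks = 12; W→S at t=2 → φ=22
RR: stance ticks = 12; W→S at t=20 → φ=4

duty=12 offsets: FL=17 FR=12 RL=22 RR=4


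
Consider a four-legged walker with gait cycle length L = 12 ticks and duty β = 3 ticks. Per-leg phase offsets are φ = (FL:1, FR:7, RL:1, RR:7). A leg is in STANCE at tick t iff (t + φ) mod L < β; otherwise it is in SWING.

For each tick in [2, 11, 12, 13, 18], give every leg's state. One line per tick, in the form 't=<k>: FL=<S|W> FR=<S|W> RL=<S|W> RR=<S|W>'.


t=2: phase=(3,9,3,9) vs β=3 → FL=W FR=W RL=W RR=W
t=11: phase=(0,6,0,6) vs β=3 → FL=S FR=W RL=S RR=W
t=12: phase=(1,7,1,7) vs β=3 → FL=S FR=W RL=S RR=W
t=13: phase=(2,8,2,8) vs β=3 → FL=S FR=W RL=S RR=W
t=18: phase=(7,1,7,1) vs β=3 → FL=W FR=S RL=W RR=S

t=2: FL=W FR=W RL=W RR=W
t=11: FL=S FR=W RL=S RR=W
t=12: FL=S FR=W RL=S RR=W
t=13: FL=S FR=W RL=S RR=W
t=18: FL=W FR=S RL=W RR=S


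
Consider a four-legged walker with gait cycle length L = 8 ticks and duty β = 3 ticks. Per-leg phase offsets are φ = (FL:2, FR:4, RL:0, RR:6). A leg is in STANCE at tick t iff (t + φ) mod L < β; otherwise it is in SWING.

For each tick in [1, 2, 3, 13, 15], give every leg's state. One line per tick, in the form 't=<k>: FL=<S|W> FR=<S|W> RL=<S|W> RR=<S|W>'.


t=1: FL=W FR=W RL=S RR=W
t=2: FL=W FR=W RL=S RR=S
t=3: FL=W FR=W RL=W RR=S
t=13: FL=W FR=S RL=W RR=W
t=15: FL=S FR=W RL=W RR=W

t=1: phase=(3,5,1,7) vs β=3 → FL=W FR=W RL=S RR=W
t=2: phase=(4,6,2,0) vs β=3 → FL=W FR=W RL=S RR=S
t=3: phase=(5,7,3,1) vs β=3 → FL=W FR=W RL=W RR=S
t=13: phase=(7,1,5,3) vs β=3 → FL=W FR=S RL=W RR=W
t=15: phase=(1,3,7,5) vs β=3 → FL=S FR=W RL=W RR=W


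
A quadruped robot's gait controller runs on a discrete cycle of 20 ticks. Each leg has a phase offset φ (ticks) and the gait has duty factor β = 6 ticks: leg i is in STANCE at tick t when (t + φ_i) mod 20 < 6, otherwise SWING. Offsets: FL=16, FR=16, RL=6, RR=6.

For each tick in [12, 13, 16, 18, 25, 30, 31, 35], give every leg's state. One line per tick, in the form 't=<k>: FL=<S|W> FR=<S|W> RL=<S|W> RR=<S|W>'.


t=12: phase=(8,8,18,18) vs β=6 → FL=W FR=W RL=W RR=W
t=13: phase=(9,9,19,19) vs β=6 → FL=W FR=W RL=W RR=W
t=16: phase=(12,12,2,2) vs β=6 → FL=W FR=W RL=S RR=S
t=18: phase=(14,14,4,4) vs β=6 → FL=W FR=W RL=S RR=S
t=25: phase=(1,1,11,11) vs β=6 → FL=S FR=S RL=W RR=W
t=30: phase=(6,6,16,16) vs β=6 → FL=W FR=W RL=W RR=W
t=31: phase=(7,7,17,17) vs β=6 → FL=W FR=W RL=W RR=W
t=35: phase=(11,11,1,1) vs β=6 → FL=W FR=W RL=S RR=S

t=12: FL=W FR=W RL=W RR=W
t=13: FL=W FR=W RL=W RR=W
t=16: FL=W FR=W RL=S RR=S
t=18: FL=W FR=W RL=S RR=S
t=25: FL=S FR=S RL=W RR=W
t=30: FL=W FR=W RL=W RR=W
t=31: FL=W FR=W RL=W RR=W
t=35: FL=W FR=W RL=S RR=S


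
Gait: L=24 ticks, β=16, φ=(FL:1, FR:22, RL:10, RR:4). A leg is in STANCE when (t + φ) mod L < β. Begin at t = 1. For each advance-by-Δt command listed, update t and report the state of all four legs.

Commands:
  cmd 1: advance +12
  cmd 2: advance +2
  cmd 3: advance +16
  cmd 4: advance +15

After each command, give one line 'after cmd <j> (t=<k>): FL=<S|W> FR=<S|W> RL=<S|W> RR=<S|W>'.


start t=1: FL=S FR=W RL=S RR=S
cmd 1: advance +12 → t=13, phase=(14,11,23,17) → FL=S FR=S RL=W RR=W
cmd 2: advance +2 → t=15, phase=(16,13,1,19) → FL=W FR=S RL=S RR=W
cmd 3: advance +16 → t=31, phase=(8,5,17,11) → FL=S FR=S RL=W RR=S
cmd 4: advance +15 → t=46, phase=(23,20,8,2) → FL=W FR=W RL=S RR=S

after cmd 1 (t=13): FL=S FR=S RL=W RR=W
after cmd 2 (t=15): FL=W FR=S RL=S RR=W
after cmd 3 (t=31): FL=S FR=S RL=W RR=S
after cmd 4 (t=46): FL=W FR=W RL=S RR=S


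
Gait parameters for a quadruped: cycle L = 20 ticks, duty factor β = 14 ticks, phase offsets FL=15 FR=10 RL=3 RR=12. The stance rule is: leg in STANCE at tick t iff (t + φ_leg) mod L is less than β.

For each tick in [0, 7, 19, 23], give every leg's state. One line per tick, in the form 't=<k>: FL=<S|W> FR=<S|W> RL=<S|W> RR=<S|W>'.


t=0: FL=W FR=S RL=S RR=S
t=7: FL=S FR=W RL=S RR=W
t=19: FL=W FR=S RL=S RR=S
t=23: FL=W FR=S RL=S RR=W

t=0: phase=(15,10,3,12) vs β=14 → FL=W FR=S RL=S RR=S
t=7: phase=(2,17,10,19) vs β=14 → FL=S FR=W RL=S RR=W
t=19: phase=(14,9,2,11) vs β=14 → FL=W FR=S RL=S RR=S
t=23: phase=(18,13,6,15) vs β=14 → FL=W FR=S RL=S RR=W


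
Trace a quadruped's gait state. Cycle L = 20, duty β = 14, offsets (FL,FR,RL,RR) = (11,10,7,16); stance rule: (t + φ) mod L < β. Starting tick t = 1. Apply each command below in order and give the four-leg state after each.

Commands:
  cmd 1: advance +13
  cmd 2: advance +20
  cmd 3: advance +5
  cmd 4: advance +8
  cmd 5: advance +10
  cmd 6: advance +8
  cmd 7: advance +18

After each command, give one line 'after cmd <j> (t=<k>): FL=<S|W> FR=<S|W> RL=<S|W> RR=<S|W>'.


after cmd 1 (t=14): FL=S FR=S RL=S RR=S
after cmd 2 (t=34): FL=S FR=S RL=S RR=S
after cmd 3 (t=39): FL=S FR=S RL=S RR=W
after cmd 4 (t=47): FL=W FR=W RL=W RR=S
after cmd 5 (t=57): FL=S FR=S RL=S RR=S
after cmd 6 (t=65): FL=W FR=W RL=S RR=S
after cmd 7 (t=83): FL=W FR=S RL=S RR=W

start t=1: FL=S FR=S RL=S RR=W
cmd 1: advance +13 → t=14, phase=(5,4,1,10) → FL=S FR=S RL=S RR=S
cmd 2: advance +20 → t=34, phase=(5,4,1,10) → FL=S FR=S RL=S RR=S
cmd 3: advance +5 → t=39, phase=(10,9,6,15) → FL=S FR=S RL=S RR=W
cmd 4: advance +8 → t=47, phase=(18,17,14,3) → FL=W FR=W RL=W RR=S
cmd 5: advance +10 → t=57, phase=(8,7,4,13) → FL=S FR=S RL=S RR=S
cmd 6: advance +8 → t=65, phase=(16,15,12,1) → FL=W FR=W RL=S RR=S
cmd 7: advance +18 → t=83, phase=(14,13,10,19) → FL=W FR=S RL=S RR=W


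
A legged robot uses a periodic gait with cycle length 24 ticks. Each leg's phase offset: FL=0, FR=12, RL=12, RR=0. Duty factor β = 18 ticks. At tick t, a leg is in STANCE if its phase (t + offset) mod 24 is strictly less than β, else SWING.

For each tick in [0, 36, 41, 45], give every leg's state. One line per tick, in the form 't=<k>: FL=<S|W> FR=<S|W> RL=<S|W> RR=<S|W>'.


t=0: FL=S FR=S RL=S RR=S
t=36: FL=S FR=S RL=S RR=S
t=41: FL=S FR=S RL=S RR=S
t=45: FL=W FR=S RL=S RR=W

t=0: phase=(0,12,12,0) vs β=18 → FL=S FR=S RL=S RR=S
t=36: phase=(12,0,0,12) vs β=18 → FL=S FR=S RL=S RR=S
t=41: phase=(17,5,5,17) vs β=18 → FL=S FR=S RL=S RR=S
t=45: phase=(21,9,9,21) vs β=18 → FL=W FR=S RL=S RR=W


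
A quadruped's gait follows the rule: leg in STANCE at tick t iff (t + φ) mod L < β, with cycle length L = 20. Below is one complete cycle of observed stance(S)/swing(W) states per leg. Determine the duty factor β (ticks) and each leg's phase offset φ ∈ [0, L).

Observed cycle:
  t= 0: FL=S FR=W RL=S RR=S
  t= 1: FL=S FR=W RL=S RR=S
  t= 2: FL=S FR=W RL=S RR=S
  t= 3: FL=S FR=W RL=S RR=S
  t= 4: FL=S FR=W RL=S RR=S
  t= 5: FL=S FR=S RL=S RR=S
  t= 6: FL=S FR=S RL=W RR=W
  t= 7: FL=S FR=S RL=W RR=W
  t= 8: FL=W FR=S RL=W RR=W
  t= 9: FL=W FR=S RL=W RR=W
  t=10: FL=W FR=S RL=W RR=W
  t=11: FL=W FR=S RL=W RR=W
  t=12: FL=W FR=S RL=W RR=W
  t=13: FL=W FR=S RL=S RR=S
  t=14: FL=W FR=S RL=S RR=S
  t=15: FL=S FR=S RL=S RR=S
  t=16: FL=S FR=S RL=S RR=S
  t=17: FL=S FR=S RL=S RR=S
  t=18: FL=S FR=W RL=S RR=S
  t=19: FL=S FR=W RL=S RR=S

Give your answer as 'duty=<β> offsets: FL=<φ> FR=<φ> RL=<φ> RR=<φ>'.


duty=13 offsets: FL=5 FR=15 RL=7 RR=7

duty β = stance ticks per leg = 13
FL: stance ticks = 13; W→S at t=15 → φ=5
FR: stance ticks = 13; W→S at t=5 → φ=15
RL: stance ticks = 13; W→S at t=13 → φ=7
RR: stance ticks = 13; W→S at t=13 → φ=7


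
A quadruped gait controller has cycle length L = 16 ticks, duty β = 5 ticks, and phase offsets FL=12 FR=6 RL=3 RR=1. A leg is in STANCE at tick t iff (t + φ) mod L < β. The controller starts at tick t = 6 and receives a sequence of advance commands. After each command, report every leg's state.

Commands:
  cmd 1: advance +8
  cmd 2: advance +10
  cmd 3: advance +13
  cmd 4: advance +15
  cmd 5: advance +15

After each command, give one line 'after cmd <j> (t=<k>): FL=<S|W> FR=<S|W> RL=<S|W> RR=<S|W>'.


start t=6: FL=S FR=W RL=W RR=W
cmd 1: advance +8 → t=14, phase=(10,4,1,15) → FL=W FR=S RL=S RR=W
cmd 2: advance +10 → t=24, phase=(4,14,11,9) → FL=S FR=W RL=W RR=W
cmd 3: advance +13 → t=37, phase=(1,11,8,6) → FL=S FR=W RL=W RR=W
cmd 4: advance +15 → t=52, phase=(0,10,7,5) → FL=S FR=W RL=W RR=W
cmd 5: advance +15 → t=67, phase=(15,9,6,4) → FL=W FR=W RL=W RR=S

after cmd 1 (t=14): FL=W FR=S RL=S RR=W
after cmd 2 (t=24): FL=S FR=W RL=W RR=W
after cmd 3 (t=37): FL=S FR=W RL=W RR=W
after cmd 4 (t=52): FL=S FR=W RL=W RR=W
after cmd 5 (t=67): FL=W FR=W RL=W RR=S


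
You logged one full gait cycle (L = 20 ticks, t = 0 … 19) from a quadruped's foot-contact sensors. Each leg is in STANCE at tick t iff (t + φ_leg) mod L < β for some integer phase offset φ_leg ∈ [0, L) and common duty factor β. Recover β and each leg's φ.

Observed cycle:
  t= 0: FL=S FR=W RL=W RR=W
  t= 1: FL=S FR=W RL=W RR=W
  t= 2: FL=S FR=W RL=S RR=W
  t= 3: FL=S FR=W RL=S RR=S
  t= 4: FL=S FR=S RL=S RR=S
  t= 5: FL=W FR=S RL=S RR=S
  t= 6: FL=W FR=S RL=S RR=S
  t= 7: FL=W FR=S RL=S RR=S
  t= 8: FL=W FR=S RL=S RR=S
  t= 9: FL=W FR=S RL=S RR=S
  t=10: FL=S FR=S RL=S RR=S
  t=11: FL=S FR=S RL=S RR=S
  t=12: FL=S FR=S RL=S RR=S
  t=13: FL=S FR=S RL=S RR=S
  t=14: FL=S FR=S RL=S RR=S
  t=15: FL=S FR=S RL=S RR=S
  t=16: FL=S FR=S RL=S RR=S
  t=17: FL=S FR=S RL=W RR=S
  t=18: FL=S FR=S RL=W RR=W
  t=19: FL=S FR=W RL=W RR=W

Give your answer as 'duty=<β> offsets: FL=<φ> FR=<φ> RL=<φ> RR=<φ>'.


duty β = stance ticks per leg = 15
FL: stance ticks = 15; W→S at t=10 → φ=10
FR: stance ticks = 15; W→S at t=4 → φ=16
RL: stance ticks = 15; W→S at t=2 → φ=18
RR: stance ticks = 15; W→S at t=3 → φ=17

duty=15 offsets: FL=10 FR=16 RL=18 RR=17


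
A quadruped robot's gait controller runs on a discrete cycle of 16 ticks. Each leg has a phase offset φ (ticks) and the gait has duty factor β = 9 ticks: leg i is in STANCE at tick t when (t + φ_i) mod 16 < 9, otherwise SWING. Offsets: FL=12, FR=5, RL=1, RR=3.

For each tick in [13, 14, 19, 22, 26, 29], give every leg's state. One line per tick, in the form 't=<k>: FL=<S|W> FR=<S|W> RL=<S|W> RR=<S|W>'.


t=13: FL=W FR=S RL=W RR=S
t=14: FL=W FR=S RL=W RR=S
t=19: FL=W FR=S RL=S RR=S
t=22: FL=S FR=W RL=S RR=W
t=26: FL=S FR=W RL=W RR=W
t=29: FL=W FR=S RL=W RR=S

t=13: phase=(9,2,14,0) vs β=9 → FL=W FR=S RL=W RR=S
t=14: phase=(10,3,15,1) vs β=9 → FL=W FR=S RL=W RR=S
t=19: phase=(15,8,4,6) vs β=9 → FL=W FR=S RL=S RR=S
t=22: phase=(2,11,7,9) vs β=9 → FL=S FR=W RL=S RR=W
t=26: phase=(6,15,11,13) vs β=9 → FL=S FR=W RL=W RR=W
t=29: phase=(9,2,14,0) vs β=9 → FL=W FR=S RL=W RR=S


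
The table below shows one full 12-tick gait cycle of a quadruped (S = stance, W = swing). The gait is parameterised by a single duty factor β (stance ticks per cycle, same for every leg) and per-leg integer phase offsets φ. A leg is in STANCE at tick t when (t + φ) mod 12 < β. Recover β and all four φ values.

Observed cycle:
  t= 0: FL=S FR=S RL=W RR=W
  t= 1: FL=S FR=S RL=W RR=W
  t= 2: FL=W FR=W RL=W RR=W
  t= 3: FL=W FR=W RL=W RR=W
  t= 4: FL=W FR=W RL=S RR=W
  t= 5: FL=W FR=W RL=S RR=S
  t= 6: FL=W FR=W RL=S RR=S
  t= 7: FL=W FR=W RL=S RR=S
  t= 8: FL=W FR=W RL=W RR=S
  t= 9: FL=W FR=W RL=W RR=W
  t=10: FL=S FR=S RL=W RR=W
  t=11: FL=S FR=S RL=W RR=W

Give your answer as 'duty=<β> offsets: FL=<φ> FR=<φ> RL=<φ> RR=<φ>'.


duty β = stance ticks per leg = 4
FL: stance ticks = 4; W→S at t=10 → φ=2
FR: stance ticks = 4; W→S at t=10 → φ=2
RL: stance ticks = 4; W→S at t=4 → φ=8
RR: stance ticks = 4; W→S at t=5 → φ=7

duty=4 offsets: FL=2 FR=2 RL=8 RR=7


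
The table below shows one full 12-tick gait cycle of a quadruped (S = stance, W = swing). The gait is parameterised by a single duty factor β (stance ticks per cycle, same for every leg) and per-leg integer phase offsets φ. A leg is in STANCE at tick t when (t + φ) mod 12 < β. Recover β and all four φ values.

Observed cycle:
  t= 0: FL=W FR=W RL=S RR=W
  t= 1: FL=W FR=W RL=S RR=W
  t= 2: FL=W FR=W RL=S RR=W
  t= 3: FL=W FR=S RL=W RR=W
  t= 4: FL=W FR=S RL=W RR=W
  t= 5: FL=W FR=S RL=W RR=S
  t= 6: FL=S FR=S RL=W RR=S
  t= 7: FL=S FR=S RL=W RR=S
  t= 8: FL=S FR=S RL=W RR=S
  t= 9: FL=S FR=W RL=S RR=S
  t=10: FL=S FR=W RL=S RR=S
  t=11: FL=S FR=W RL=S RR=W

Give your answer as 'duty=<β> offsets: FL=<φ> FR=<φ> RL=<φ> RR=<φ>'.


duty β = stance ticks per leg = 6
FL: stance ticks = 6; W→S at t=6 → φ=6
FR: stance ticks = 6; W→S at t=3 → φ=9
RL: stance ticks = 6; W→S at t=9 → φ=3
RR: stance ticks = 6; W→S at t=5 → φ=7

duty=6 offsets: FL=6 FR=9 RL=3 RR=7


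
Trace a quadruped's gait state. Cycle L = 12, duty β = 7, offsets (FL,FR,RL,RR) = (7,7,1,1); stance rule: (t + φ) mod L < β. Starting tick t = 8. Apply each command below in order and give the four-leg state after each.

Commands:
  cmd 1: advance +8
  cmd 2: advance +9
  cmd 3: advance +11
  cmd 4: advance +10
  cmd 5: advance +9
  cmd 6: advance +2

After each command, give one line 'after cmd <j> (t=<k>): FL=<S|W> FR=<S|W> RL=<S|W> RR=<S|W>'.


start t=8: FL=S FR=S RL=W RR=W
cmd 1: advance +8 → t=16, phase=(11,11,5,5) → FL=W FR=W RL=S RR=S
cmd 2: advance +9 → t=25, phase=(8,8,2,2) → FL=W FR=W RL=S RR=S
cmd 3: advance +11 → t=36, phase=(7,7,1,1) → FL=W FR=W RL=S RR=S
cmd 4: advance +10 → t=46, phase=(5,5,11,11) → FL=S FR=S RL=W RR=W
cmd 5: advance +9 → t=55, phase=(2,2,8,8) → FL=S FR=S RL=W RR=W
cmd 6: advance +2 → t=57, phase=(4,4,10,10) → FL=S FR=S RL=W RR=W

after cmd 1 (t=16): FL=W FR=W RL=S RR=S
after cmd 2 (t=25): FL=W FR=W RL=S RR=S
after cmd 3 (t=36): FL=W FR=W RL=S RR=S
after cmd 4 (t=46): FL=S FR=S RL=W RR=W
after cmd 5 (t=55): FL=S FR=S RL=W RR=W
after cmd 6 (t=57): FL=S FR=S RL=W RR=W


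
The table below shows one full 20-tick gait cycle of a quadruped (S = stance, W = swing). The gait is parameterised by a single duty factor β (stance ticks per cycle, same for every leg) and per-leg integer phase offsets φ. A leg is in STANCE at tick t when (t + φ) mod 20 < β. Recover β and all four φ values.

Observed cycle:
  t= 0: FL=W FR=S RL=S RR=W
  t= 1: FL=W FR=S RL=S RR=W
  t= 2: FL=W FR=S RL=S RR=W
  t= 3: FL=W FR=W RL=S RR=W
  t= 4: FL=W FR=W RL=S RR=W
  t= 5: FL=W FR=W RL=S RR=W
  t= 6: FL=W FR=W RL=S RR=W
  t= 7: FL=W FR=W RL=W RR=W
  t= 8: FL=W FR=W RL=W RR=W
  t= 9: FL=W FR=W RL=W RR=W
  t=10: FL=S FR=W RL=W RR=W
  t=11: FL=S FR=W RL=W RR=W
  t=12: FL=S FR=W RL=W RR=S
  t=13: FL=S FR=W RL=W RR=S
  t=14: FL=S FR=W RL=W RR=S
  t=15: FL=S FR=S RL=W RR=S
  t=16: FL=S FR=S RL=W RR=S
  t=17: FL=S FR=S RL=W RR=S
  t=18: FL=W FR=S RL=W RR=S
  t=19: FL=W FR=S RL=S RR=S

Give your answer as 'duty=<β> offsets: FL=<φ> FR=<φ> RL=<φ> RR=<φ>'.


duty=8 offsets: FL=10 FR=5 RL=1 RR=8

duty β = stance ticks per leg = 8
FL: stance ticks = 8; W→S at t=10 → φ=10
FR: stance ticks = 8; W→S at t=15 → φ=5
RL: stance ticks = 8; W→S at t=19 → φ=1
RR: stance ticks = 8; W→S at t=12 → φ=8


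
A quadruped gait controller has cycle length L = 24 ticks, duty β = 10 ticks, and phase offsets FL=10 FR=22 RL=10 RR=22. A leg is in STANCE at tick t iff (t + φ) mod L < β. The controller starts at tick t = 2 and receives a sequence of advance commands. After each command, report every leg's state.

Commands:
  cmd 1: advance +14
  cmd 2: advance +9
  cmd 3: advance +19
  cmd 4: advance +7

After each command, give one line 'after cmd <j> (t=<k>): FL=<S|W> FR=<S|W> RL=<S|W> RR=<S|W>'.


start t=2: FL=W FR=S RL=W RR=S
cmd 1: advance +14 → t=16, phase=(2,14,2,14) → FL=S FR=W RL=S RR=W
cmd 2: advance +9 → t=25, phase=(11,23,11,23) → FL=W FR=W RL=W RR=W
cmd 3: advance +19 → t=44, phase=(6,18,6,18) → FL=S FR=W RL=S RR=W
cmd 4: advance +7 → t=51, phase=(13,1,13,1) → FL=W FR=S RL=W RR=S

after cmd 1 (t=16): FL=S FR=W RL=S RR=W
after cmd 2 (t=25): FL=W FR=W RL=W RR=W
after cmd 3 (t=44): FL=S FR=W RL=S RR=W
after cmd 4 (t=51): FL=W FR=S RL=W RR=S


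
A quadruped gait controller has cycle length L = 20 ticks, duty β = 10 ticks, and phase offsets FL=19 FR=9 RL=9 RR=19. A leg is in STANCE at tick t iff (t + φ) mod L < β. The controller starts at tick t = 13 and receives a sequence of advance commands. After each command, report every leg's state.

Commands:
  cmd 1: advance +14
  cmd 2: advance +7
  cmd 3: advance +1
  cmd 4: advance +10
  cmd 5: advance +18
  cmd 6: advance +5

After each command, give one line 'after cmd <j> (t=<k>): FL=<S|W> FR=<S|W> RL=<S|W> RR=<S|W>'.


after cmd 1 (t=27): FL=S FR=W RL=W RR=S
after cmd 2 (t=34): FL=W FR=S RL=S RR=W
after cmd 3 (t=35): FL=W FR=S RL=S RR=W
after cmd 4 (t=45): FL=S FR=W RL=W RR=S
after cmd 5 (t=63): FL=S FR=W RL=W RR=S
after cmd 6 (t=68): FL=S FR=W RL=W RR=S

start t=13: FL=W FR=S RL=S RR=W
cmd 1: advance +14 → t=27, phase=(6,16,16,6) → FL=S FR=W RL=W RR=S
cmd 2: advance +7 → t=34, phase=(13,3,3,13) → FL=W FR=S RL=S RR=W
cmd 3: advance +1 → t=35, phase=(14,4,4,14) → FL=W FR=S RL=S RR=W
cmd 4: advance +10 → t=45, phase=(4,14,14,4) → FL=S FR=W RL=W RR=S
cmd 5: advance +18 → t=63, phase=(2,12,12,2) → FL=S FR=W RL=W RR=S
cmd 6: advance +5 → t=68, phase=(7,17,17,7) → FL=S FR=W RL=W RR=S


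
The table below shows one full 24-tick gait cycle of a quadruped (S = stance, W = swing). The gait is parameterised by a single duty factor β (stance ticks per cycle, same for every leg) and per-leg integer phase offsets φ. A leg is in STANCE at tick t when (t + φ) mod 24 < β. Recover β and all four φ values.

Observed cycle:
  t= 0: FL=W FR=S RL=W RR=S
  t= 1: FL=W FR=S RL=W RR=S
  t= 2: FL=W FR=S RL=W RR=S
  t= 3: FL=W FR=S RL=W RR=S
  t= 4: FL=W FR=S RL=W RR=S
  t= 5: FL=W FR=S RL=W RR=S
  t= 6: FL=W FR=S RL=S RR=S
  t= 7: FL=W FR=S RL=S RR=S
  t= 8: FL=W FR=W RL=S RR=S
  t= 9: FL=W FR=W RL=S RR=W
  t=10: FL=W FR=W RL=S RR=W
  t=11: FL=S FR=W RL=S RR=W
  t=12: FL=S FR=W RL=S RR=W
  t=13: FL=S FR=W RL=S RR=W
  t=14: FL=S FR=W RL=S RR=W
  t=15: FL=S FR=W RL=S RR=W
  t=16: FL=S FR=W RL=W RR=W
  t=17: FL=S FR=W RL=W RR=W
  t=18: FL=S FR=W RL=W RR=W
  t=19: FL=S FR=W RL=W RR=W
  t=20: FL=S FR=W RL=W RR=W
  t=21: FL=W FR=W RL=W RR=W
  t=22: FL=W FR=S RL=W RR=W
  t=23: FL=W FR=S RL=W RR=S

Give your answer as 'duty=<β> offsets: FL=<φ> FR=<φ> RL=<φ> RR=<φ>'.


duty β = stance ticks per leg = 10
FL: stance ticks = 10; W→S at t=11 → φ=13
FR: stance ticks = 10; W→S at t=22 → φ=2
RL: stance ticks = 10; W→S at t=6 → φ=18
RR: stance ticks = 10; W→S at t=23 → φ=1

duty=10 offsets: FL=13 FR=2 RL=18 RR=1


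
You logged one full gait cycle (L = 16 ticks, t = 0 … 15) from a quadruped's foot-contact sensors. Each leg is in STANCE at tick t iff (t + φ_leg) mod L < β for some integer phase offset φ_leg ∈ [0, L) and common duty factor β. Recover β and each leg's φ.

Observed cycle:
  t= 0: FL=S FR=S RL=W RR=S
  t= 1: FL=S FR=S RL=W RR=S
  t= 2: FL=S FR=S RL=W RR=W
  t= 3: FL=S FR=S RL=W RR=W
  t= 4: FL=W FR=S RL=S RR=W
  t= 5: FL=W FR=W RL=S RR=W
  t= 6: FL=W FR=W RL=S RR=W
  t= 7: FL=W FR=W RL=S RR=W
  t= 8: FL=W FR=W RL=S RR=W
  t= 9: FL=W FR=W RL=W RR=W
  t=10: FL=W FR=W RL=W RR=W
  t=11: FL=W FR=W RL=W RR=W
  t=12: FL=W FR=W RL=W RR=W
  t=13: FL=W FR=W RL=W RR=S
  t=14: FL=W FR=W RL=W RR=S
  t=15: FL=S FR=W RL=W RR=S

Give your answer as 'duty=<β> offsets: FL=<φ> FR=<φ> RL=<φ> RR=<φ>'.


duty β = stance ticks per leg = 5
FL: stance ticks = 5; W→S at t=15 → φ=1
FR: stance ticks = 5; W→S at t=0 → φ=0
RL: stance ticks = 5; W→S at t=4 → φ=12
RR: stance ticks = 5; W→S at t=13 → φ=3

duty=5 offsets: FL=1 FR=0 RL=12 RR=3


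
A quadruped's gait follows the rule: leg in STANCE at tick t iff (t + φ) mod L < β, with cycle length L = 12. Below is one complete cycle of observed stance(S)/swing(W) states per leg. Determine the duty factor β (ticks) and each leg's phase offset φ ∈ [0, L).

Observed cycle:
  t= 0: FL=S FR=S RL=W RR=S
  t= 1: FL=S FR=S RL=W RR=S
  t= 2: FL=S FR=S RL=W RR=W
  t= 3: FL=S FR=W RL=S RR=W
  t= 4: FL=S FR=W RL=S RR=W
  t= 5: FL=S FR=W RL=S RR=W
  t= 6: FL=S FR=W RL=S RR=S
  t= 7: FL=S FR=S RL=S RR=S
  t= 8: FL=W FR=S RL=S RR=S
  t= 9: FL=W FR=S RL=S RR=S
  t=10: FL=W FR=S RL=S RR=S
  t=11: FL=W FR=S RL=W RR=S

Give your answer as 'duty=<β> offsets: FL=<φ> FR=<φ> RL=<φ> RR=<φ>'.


duty=8 offsets: FL=0 FR=5 RL=9 RR=6

duty β = stance ticks per leg = 8
FL: stance ticks = 8; W→S at t=0 → φ=0
FR: stance ticks = 8; W→S at t=7 → φ=5
RL: stance ticks = 8; W→S at t=3 → φ=9
RR: stance ticks = 8; W→S at t=6 → φ=6
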